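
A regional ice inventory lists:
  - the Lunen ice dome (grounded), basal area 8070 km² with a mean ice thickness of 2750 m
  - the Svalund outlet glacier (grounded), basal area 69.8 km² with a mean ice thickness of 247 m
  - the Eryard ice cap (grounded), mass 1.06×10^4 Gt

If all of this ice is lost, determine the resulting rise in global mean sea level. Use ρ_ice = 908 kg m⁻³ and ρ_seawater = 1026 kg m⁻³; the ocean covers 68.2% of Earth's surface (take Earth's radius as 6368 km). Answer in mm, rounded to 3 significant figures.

≈ 86.3 mm

Lunen: ice volume = 8070 km² × 2750 m = 2.219×10^4 km³; 2.219×10^4 × (908/1026) = 1.964×10^4 km³ of water.
Svalund: ice volume = 69.8 km² × 247 m = 17.24 km³; 17.24 × (908/1026) = 15.26 km³ of water.
Eryard: 1.06×10^4 Gt = 1.060×10^16 kg; dividing by ρ_w = 1026 kg m⁻³ gives 1.033×10^13 m³ of water.
Total added water ≈ 2.999×10^13 m³ over 3.48×10^14 m² → Δh = 0.0863 m = 86.3 mm.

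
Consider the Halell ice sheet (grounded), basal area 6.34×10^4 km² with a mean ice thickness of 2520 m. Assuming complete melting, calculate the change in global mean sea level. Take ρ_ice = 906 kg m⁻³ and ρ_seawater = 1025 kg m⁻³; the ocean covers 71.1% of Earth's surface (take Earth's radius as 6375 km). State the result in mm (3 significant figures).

≈ 389 mm

Halell: ice volume = 6.34×10^4 km² × 2520 m = 1.598×10^5 km³; 1.598×10^5 × (906/1025) = 1.412×10^5 km³ of water.
Spread over 3.63×10^14 m² of ocean, Δh = 1.412×10^14 / 3.63×10^14 = 0.389 m = 389 mm.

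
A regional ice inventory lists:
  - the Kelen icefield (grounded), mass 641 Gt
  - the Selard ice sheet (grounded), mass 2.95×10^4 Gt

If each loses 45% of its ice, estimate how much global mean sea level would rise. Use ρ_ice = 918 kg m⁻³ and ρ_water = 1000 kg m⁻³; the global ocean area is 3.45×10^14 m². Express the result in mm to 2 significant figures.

Kelen: 0.45 × 641 Gt = 2.884×10^14 kg; dividing by ρ_w = 1000 kg m⁻³ gives 2.884×10^11 m³ of water.
Selard: 0.45 × 2.95×10^4 Gt = 1.328×10^16 kg; dividing by ρ_w = 1000 kg m⁻³ gives 1.328×10^13 m³ of water.
Total added water ≈ 1.356×10^13 m³ over 3.45×10^14 m² → Δh = 0.0393 m = 39 mm.

≈ 39 mm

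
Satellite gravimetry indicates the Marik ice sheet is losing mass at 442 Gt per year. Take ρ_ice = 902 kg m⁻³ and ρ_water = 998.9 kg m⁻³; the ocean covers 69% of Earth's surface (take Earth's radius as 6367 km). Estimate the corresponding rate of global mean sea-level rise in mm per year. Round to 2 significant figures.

≈ 1.3 mm/yr

ρ_w = 998.9 kg m⁻³. Annual water volume added = 442 Gt / ρ_w = 4.420×10^14 kg / 998.9 kg m⁻³ = 4.425×10^11 m³.
Δh per year = 4.425×10^11 / 3.52×10^14 = 1.26×10^-3 m = 1.3 mm.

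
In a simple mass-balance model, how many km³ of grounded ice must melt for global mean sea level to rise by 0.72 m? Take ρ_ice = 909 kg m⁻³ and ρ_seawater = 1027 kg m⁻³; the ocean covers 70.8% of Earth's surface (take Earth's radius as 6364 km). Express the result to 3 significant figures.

≈ 2.93×10^5 km³

Required water volume = Δh × A = 0.72 m × 3.60×10^14 m² = 2.594×10^14 m³ = 2.594×10^5 km³.
Ice volume = water volume × ρ_w/ρ_ice = 2.594×10^5 × 1027/909 = 2.93×10^5 km³.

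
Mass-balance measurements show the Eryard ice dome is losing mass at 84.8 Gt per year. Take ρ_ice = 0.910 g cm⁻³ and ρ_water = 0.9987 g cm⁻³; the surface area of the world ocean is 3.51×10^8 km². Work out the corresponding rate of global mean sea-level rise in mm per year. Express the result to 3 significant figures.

≈ 0.242 mm/yr

ρ_w = 0.9987 g cm⁻³ = 998.7 kg m⁻³. Annual water volume added = 84.8 Gt / ρ_w = 8.480×10^13 kg / 998.7 kg m⁻³ = 8.491×10^10 m³.
Δh per year = 8.491×10^10 / 3.51×10^14 = 2.42×10^-4 m = 0.242 mm.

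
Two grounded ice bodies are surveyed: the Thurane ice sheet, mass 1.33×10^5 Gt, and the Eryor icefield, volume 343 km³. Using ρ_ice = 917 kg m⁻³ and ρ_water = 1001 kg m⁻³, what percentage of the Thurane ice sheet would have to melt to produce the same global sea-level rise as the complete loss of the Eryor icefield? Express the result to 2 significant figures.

≈ 0.24 %

Equal sea-level rise means equal mass of meltwater, i.e. equal mass of ice lost.
Ice mass of Eryor: 3.145×10^14 kg; ice mass of Thurane: 1.330×10^17 kg.
Fraction required = 3.145×10^14 / 1.330×10^17 = 2.36×10^-3 → 0.24 %.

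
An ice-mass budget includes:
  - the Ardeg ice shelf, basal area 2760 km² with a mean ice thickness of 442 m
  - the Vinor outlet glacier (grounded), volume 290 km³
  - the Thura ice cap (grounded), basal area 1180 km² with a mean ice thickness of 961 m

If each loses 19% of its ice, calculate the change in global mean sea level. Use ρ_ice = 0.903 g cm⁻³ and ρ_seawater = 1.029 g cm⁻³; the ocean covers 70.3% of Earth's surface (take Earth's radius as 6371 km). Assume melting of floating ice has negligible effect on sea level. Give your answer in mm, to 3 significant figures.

The Ardeg ice shelf is floating and already displaces its own weight of water, so its melt adds essentially nothing to sea level.
Vinor: 0.19 × 290 km³ × (903/1029) = 48.35 km³ of water.
Thura: ice volume = 1180 km² × 961 m = 1134 km³; 0.19 × 1134 × (903/1029) = 189.1 km³ of water.
Total added water ≈ 2.374×10^11 m³ over 3.59×10^14 m² → Δh = 6.62×10^-4 m = 0.662 mm.

≈ 0.662 mm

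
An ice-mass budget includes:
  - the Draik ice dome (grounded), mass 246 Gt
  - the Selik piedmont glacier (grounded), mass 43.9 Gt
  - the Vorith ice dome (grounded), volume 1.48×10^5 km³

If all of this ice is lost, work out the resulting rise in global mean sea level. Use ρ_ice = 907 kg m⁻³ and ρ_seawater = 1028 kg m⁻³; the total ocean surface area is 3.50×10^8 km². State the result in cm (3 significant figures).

Draik: 246 Gt = 2.460×10^14 kg; dividing by ρ_w = 1028 kg m⁻³ gives 2.393×10^11 m³ of water.
Selik: 43.9 Gt = 4.390×10^13 kg; dividing by ρ_w = 1028 kg m⁻³ gives 4.270×10^10 m³ of water.
Vorith: 1.48×10^5 km³ × (907/1028) = 1.306×10^5 km³ of water.
Total added water ≈ 1.309×10^14 m³ over 3.50×10^14 m² → Δh = 0.374 m = 37.4 cm.

≈ 37.4 cm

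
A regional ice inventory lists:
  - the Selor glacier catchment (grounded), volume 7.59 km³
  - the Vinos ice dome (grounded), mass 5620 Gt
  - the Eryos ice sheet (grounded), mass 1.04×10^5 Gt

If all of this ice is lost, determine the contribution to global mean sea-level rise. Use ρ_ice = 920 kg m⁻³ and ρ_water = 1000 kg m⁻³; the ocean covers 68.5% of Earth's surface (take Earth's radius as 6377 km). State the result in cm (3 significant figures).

≈ 31.3 cm

Selor: 7.59 km³ × (920/1000) = 6.983 km³ of water.
Vinos: 5620 Gt = 5.620×10^15 kg; dividing by ρ_w = 1000 kg m⁻³ gives 5.620×10^12 m³ of water.
Eryos: 1.04×10^5 Gt = 1.040×10^17 kg; dividing by ρ_w = 1000 kg m⁻³ gives 1.040×10^14 m³ of water.
Total added water ≈ 1.096×10^14 m³ over 3.50×10^14 m² → Δh = 0.313 m = 31.3 cm.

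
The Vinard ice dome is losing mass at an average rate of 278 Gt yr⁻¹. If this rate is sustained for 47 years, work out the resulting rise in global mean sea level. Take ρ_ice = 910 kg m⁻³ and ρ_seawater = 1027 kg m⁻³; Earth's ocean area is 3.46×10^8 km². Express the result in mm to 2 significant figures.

≈ 37 mm

Total mass lost = 278 Gt/yr × 47 yr = 1.307×10^4 Gt = 1.307×10^16 kg.
ρ_w = 1027 kg m⁻³, so water volume = 1.307×10^16 / 1027 = 1.272×10^13 m³.
Δh = 1.272×10^13 / 3.46×10^14 = 0.0368 m = 37 mm.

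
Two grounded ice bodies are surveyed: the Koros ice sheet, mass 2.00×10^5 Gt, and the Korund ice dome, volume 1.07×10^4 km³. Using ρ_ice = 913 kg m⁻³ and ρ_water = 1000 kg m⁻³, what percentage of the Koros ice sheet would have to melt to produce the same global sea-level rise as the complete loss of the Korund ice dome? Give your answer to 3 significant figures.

≈ 4.88 %

Equal sea-level rise means equal mass of meltwater, i.e. equal mass of ice lost.
Ice mass of Korund: 9.769×10^15 kg; ice mass of Koros: 2.000×10^17 kg.
Fraction required = 9.769×10^15 / 2.000×10^17 = 0.0488 → 4.88 %.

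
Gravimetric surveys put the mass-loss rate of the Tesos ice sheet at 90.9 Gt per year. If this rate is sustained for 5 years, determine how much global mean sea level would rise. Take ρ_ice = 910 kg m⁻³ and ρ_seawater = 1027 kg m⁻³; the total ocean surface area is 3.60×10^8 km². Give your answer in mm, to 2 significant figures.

Total mass lost = 90.9 Gt/yr × 5 yr = 454.5 Gt = 4.545×10^14 kg.
ρ_w = 1027 kg m⁻³, so water volume = 4.545×10^14 / 1027 = 4.426×10^11 m³.
Δh = 4.426×10^11 / 3.60×10^14 = 1.23×10^-3 m = 1.2 mm.

≈ 1.2 mm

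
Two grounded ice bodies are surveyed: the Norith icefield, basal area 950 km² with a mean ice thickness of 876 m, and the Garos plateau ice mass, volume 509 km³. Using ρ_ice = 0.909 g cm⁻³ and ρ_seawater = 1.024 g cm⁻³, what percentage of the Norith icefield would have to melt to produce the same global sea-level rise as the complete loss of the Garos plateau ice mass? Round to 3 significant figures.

≈ 61.2 %

Equal sea-level rise means equal mass of meltwater, i.e. equal mass of ice lost.
Ice mass of Garos: 4.627×10^14 kg; ice mass of Norith: 7.565×10^14 kg.
Fraction required = 4.627×10^14 / 7.565×10^14 = 0.612 → 61.2 %.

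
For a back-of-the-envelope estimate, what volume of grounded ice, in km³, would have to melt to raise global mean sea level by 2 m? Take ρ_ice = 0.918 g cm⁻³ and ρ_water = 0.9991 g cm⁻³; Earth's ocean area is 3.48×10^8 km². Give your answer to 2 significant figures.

≈ 7.6×10^5 km³

Required water volume = Δh × A = 2 m × 3.48×10^14 m² = 6.960×10^14 m³ = 6.960×10^5 km³.
Ice volume = water volume × ρ_w/ρ_ice = 6.960×10^5 × 999.1/918 = 7.6×10^5 km³.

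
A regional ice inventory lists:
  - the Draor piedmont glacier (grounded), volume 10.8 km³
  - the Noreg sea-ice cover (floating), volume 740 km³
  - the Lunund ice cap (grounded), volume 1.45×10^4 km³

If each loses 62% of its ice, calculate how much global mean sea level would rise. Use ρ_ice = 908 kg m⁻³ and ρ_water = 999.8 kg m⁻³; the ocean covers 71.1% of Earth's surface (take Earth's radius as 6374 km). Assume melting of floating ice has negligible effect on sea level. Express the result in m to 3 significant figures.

≈ 0.0225 m

Draor: 0.62 × 10.8 km³ × (908/999.8) = 6.081 km³ of water.
The Noreg sea-ice cover is floating and already displaces its own weight of water, so its melt adds essentially nothing to sea level.
Lunund: 0.62 × 1.45×10^4 km³ × (908/999.8) = 8165 km³ of water.
Total added water ≈ 8.171×10^12 m³ over 3.63×10^14 m² → Δh = 0.0225 m.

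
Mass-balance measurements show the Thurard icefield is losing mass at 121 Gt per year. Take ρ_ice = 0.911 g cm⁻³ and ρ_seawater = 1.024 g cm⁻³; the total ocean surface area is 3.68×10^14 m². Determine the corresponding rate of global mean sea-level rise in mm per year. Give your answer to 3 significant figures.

≈ 0.321 mm/yr

ρ_w = 1.024 g cm⁻³ = 1024 kg m⁻³. Annual water volume added = 121 Gt / ρ_w = 1.210×10^14 kg / 1024 kg m⁻³ = 1.182×10^11 m³.
Δh per year = 1.182×10^11 / 3.68×10^14 = 3.21×10^-4 m = 0.321 mm.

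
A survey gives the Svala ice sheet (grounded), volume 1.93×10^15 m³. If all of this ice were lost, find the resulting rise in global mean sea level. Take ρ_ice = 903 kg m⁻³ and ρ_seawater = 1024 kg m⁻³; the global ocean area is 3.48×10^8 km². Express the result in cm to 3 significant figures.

≈ 489 cm

Svala: 1.93×10^15 m³ × (903/1024) = 1.702×10^15 m³ of water.
Spread over 3.48×10^14 m² of ocean, Δh = 1.702×10^15 / 3.48×10^14 = 4.89 m = 489 cm.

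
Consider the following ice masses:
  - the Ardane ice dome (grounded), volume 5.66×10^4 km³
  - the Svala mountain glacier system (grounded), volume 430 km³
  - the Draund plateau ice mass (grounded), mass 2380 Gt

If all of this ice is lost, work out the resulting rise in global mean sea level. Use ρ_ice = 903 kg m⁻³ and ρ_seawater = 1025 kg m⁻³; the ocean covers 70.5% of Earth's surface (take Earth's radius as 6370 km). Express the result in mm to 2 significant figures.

Ardane: 5.66×10^4 km³ × (903/1025) = 4.986×10^4 km³ of water.
Svala: 430 km³ × (903/1025) = 378.8 km³ of water.
Draund: 2380 Gt = 2.380×10^15 kg; dividing by ρ_w = 1025 kg m⁻³ gives 2.322×10^12 m³ of water.
Total added water ≈ 5.256×10^13 m³ over 3.59×10^14 m² → Δh = 0.146 m = 150 mm.

≈ 150 mm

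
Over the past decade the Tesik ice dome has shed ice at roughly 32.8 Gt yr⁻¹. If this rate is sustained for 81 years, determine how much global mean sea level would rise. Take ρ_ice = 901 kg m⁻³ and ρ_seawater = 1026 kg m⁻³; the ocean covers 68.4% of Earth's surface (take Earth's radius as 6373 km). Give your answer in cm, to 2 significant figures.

≈ 0.74 cm

Total mass lost = 32.8 Gt/yr × 81 yr = 2657 Gt = 2.657×10^15 kg.
ρ_w = 1026 kg m⁻³, so water volume = 2.657×10^15 / 1026 = 2.589×10^12 m³.
Δh = 2.589×10^12 / 3.49×10^14 = 7.42×10^-3 m = 0.74 cm.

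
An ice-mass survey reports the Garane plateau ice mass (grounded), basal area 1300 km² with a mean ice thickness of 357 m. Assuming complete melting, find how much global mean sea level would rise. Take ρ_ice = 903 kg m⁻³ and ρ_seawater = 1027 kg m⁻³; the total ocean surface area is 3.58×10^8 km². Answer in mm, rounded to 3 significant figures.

≈ 1.14 mm

Garane: ice volume = 1300 km² × 357 m = 464.1 km³; 464.1 × (903/1027) = 408.1 km³ of water.
Spread over 3.58×10^14 m² of ocean, Δh = 4.081×10^11 / 3.58×10^14 = 1.14×10^-3 m = 1.14 mm.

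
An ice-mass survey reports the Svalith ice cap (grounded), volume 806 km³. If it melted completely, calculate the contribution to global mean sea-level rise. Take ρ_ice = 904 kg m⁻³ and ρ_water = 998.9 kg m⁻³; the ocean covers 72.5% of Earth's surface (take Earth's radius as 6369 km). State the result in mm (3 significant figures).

Svalith: 806 km³ × (904/998.9) = 729.4 km³ of water.
Spread over 3.70×10^14 m² of ocean, Δh = 7.294×10^11 / 3.70×10^14 = 1.97×10^-3 m = 1.97 mm.

≈ 1.97 mm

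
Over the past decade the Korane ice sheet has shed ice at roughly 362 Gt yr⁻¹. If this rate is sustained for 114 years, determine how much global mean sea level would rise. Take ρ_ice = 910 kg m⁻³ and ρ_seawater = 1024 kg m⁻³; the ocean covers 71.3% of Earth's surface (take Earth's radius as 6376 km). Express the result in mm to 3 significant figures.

≈ 111 mm

Total mass lost = 362 Gt/yr × 114 yr = 4.127×10^4 Gt = 4.127×10^16 kg.
ρ_w = 1024 kg m⁻³, so water volume = 4.127×10^16 / 1024 = 4.030×10^13 m³.
Δh = 4.030×10^13 / 3.64×10^14 = 0.111 m = 111 mm.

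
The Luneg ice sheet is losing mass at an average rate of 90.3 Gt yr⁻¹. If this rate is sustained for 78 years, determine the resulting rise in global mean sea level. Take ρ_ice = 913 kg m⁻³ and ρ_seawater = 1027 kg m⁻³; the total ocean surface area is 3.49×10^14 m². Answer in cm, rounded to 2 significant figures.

≈ 2.0 cm

Total mass lost = 90.3 Gt/yr × 78 yr = 7043 Gt = 7.043×10^15 kg.
ρ_w = 1027 kg m⁻³, so water volume = 7.043×10^15 / 1027 = 6.858×10^12 m³.
Δh = 6.858×10^12 / 3.49×10^14 = 0.0197 m = 2.0 cm.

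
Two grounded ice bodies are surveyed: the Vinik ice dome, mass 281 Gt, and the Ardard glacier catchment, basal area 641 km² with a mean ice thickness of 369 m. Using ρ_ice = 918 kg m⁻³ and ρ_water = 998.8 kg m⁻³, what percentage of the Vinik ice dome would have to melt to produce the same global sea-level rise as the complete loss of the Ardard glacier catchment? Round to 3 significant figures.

≈ 77.3 %

Equal sea-level rise means equal mass of meltwater, i.e. equal mass of ice lost.
Ice mass of Ardard: 2.171×10^14 kg; ice mass of Vinik: 2.810×10^14 kg.
Fraction required = 2.171×10^14 / 2.810×10^14 = 0.773 → 77.3 %.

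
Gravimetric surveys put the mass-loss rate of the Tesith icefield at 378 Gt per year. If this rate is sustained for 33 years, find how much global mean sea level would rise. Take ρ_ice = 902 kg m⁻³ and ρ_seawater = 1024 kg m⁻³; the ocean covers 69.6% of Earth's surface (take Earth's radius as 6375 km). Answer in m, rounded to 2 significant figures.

Total mass lost = 378 Gt/yr × 33 yr = 1.247×10^4 Gt = 1.247×10^16 kg.
ρ_w = 1024 kg m⁻³, so water volume = 1.247×10^16 / 1024 = 1.218×10^13 m³.
Δh = 1.218×10^13 / 3.55×10^14 = 0.0343 m.

≈ 0.034 m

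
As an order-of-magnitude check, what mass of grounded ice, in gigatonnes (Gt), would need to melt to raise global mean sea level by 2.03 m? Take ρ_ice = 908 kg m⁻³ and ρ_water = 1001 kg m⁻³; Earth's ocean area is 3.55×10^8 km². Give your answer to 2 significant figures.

Required water volume = Δh × A = 2.03 m × 3.55×10^14 m² = 7.206×10^14 m³.
ρ_w = 1001 kg m⁻³, so the mass of water = 7.206×10^14 m³ × 1001 kg m⁻³ = 7.214×10^17 kg = 7.2×10^5 Gt (and the same mass of ice, by conservation).

≈ 7.2×10^5 Gt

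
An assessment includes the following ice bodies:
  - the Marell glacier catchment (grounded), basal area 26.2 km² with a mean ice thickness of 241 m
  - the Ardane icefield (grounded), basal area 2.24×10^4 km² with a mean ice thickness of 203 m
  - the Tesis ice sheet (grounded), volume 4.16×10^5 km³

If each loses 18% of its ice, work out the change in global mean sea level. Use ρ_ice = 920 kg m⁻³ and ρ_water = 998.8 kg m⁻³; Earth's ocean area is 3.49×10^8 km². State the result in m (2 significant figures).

Marell: ice volume = 26.2 km² × 241 m = 6.314 km³; 0.18 × 6.314 × (920/998.8) = 1.047 km³ of water.
Ardane: ice volume = 2.24×10^4 km² × 203 m = 4547 km³; 0.18 × 4547 × (920/998.8) = 753.9 km³ of water.
Tesis: 0.18 × 4.16×10^5 km³ × (920/998.8) = 6.897×10^4 km³ of water.
Total added water ≈ 6.973×10^13 m³ over 3.49×10^14 m² → Δh = 0.200 m.

≈ 0.20 m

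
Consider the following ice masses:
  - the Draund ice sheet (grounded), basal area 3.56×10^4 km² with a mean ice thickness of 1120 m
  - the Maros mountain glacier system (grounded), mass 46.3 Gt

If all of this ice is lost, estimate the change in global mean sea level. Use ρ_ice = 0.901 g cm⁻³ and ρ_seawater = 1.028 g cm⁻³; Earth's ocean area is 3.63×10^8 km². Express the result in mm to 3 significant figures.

Draund: ice volume = 3.56×10^4 km² × 1120 m = 3.987×10^4 km³; 3.987×10^4 × (901/1028) = 3.495×10^4 km³ of water.
Maros: 46.3 Gt = 4.630×10^13 kg; dividing by ρ_w = 1.028 g cm⁻³ = 1028 kg m⁻³ gives 4.504×10^10 m³ of water.
Total added water ≈ 3.499×10^13 m³ over 3.63×10^14 m² → Δh = 0.0964 m = 96.4 mm.

≈ 96.4 mm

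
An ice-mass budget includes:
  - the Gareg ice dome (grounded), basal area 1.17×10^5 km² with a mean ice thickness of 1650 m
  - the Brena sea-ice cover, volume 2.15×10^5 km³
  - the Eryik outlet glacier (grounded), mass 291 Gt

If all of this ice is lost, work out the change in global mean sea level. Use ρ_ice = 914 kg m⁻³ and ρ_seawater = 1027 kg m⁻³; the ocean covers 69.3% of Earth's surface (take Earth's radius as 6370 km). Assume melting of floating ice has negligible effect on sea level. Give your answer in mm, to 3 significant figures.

Gareg: ice volume = 1.17×10^5 km² × 1650 m = 1.930×10^5 km³; 1.930×10^5 × (914/1027) = 1.718×10^5 km³ of water.
The Brena sea-ice cover is floating and already displaces its own weight of water, so its melt adds essentially nothing to sea level.
Eryik: 291 Gt = 2.910×10^14 kg; dividing by ρ_w = 1027 kg m⁻³ gives 2.833×10^11 m³ of water.
Total added water ≈ 1.721×10^14 m³ over 3.53×10^14 m² → Δh = 0.487 m = 487 mm.

≈ 487 mm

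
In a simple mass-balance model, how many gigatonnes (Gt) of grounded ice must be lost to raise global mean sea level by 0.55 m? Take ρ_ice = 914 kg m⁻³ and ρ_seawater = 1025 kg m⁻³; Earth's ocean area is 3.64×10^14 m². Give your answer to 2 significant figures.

Required water volume = Δh × A = 0.55 m × 3.64×10^14 m² = 2.002×10^14 m³.
ρ_w = 1025 kg m⁻³, so the mass of water = 2.002×10^14 m³ × 1025 kg m⁻³ = 2.052×10^17 kg = 2.1×10^5 Gt (and the same mass of ice, by conservation).

≈ 2.1×10^5 Gt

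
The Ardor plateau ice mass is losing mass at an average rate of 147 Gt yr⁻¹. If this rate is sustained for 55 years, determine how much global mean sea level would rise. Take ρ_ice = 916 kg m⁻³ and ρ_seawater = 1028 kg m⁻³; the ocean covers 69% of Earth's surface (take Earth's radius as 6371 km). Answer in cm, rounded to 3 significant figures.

Total mass lost = 147 Gt/yr × 55 yr = 8085 Gt = 8.085×10^15 kg.
ρ_w = 1028 kg m⁻³, so water volume = 8.085×10^15 / 1028 = 7.865×10^12 m³.
Δh = 7.865×10^12 / 3.52×10^14 = 0.0223 m = 2.23 cm.

≈ 2.23 cm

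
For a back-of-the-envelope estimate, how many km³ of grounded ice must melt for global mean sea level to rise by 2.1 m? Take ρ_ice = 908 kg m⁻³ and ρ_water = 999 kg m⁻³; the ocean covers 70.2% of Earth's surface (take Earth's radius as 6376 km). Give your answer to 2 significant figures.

Required water volume = Δh × A = 2.1 m × 3.59×10^14 m² = 7.531×10^14 m³ = 7.531×10^5 km³.
Ice volume = water volume × ρ_w/ρ_ice = 7.531×10^5 × 999/908 = 8.3×10^5 km³.

≈ 8.3×10^5 km³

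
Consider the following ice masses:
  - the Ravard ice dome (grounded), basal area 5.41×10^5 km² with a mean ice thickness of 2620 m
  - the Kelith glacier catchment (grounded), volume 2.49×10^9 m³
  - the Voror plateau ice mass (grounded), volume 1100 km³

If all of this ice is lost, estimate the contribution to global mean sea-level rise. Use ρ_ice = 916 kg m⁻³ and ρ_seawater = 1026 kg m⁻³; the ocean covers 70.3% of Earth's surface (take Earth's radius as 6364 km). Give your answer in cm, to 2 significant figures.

Ravard: ice volume = 5.41×10^5 km² × 2620 m = 1.417×10^6 km³; 1.417×10^6 × (916/1026) = 1.265×10^6 km³ of water.
Kelith: 2.49×10^9 m³ × (916/1026) = 2.223×10^9 m³ of water.
Voror: 1100 km³ × (916/1026) = 982.1 km³ of water.
Total added water ≈ 1.266×10^15 m³ over 3.58×10^14 m² → Δh = 3.54 m = 350 cm.

≈ 350 cm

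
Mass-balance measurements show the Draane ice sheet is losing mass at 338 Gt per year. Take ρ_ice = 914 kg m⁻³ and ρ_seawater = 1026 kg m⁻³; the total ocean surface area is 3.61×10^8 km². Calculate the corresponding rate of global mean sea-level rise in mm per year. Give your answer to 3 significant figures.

ρ_w = 1026 kg m⁻³. Annual water volume added = 338 Gt / ρ_w = 3.380×10^14 kg / 1026 kg m⁻³ = 3.294×10^11 m³.
Δh per year = 3.294×10^11 / 3.61×10^14 = 9.13×10^-4 m = 0.913 mm.

≈ 0.913 mm/yr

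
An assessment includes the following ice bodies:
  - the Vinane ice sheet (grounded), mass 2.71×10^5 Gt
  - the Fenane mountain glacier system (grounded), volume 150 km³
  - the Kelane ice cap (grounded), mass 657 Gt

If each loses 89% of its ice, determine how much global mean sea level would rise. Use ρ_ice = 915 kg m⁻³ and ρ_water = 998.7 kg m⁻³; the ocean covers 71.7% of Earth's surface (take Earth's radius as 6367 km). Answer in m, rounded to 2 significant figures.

≈ 0.66 m

Vinane: 0.89 × 2.71×10^5 Gt = 2.412×10^17 kg; dividing by ρ_w = 998.7 kg m⁻³ gives 2.415×10^14 m³ of water.
Fenane: 0.89 × 150 km³ × (915/998.7) = 122.3 km³ of water.
Kelane: 0.89 × 657 Gt = 5.847×10^14 kg; dividing by ρ_w = 998.7 kg m⁻³ gives 5.855×10^11 m³ of water.
Total added water ≈ 2.422×10^14 m³ over 3.65×10^14 m² → Δh = 0.663 m.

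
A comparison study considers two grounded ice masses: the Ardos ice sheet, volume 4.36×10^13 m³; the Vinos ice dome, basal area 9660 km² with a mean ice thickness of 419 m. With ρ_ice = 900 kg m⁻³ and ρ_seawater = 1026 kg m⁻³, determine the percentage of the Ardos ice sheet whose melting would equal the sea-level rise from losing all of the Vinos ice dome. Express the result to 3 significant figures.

≈ 9.28 %

Equal sea-level rise means equal mass of meltwater, i.e. equal mass of ice lost.
Ice mass of Vinos: 3.643×10^15 kg; ice mass of Ardos: 3.924×10^16 kg.
Fraction required = 3.643×10^15 / 3.924×10^16 = 0.0928 → 9.28 %.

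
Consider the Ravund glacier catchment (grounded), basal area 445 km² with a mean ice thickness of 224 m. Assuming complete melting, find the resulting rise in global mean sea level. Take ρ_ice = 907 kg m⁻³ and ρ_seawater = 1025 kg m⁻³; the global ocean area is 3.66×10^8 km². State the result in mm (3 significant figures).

Ravund: ice volume = 445 km² × 224 m = 99.68 km³; 99.68 × (907/1025) = 88.20 km³ of water.
Spread over 3.66×10^14 m² of ocean, Δh = 8.820×10^10 / 3.66×10^14 = 2.41×10^-4 m = 0.241 mm.

≈ 0.241 mm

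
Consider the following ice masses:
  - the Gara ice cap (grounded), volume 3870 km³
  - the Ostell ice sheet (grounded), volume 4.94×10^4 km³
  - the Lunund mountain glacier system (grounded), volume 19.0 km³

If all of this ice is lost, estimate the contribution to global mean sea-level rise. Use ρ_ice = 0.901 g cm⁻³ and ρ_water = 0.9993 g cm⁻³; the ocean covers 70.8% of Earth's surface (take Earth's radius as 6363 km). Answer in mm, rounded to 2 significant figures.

Gara: 3870 km³ × (901/999.3) = 3489 km³ of water.
Ostell: 4.94×10^4 km³ × (901/999.3) = 4.454×10^4 km³ of water.
Lunund: 19.0 km³ × (901/999.3) = 17.13 km³ of water.
Total added water ≈ 4.805×10^13 m³ over 3.60×10^14 m² → Δh = 0.133 m = 130 mm.

≈ 130 mm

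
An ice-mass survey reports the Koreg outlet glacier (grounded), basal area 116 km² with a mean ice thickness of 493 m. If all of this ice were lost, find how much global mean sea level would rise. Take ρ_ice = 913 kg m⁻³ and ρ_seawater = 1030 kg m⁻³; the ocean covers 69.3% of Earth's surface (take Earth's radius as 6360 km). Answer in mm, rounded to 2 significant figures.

Koreg: ice volume = 116 km² × 493 m = 57.19 km³; 57.19 × (913/1030) = 50.69 km³ of water.
Spread over 3.52×10^14 m² of ocean, Δh = 5.069×10^10 / 3.52×10^14 = 1.44×10^-4 m = 0.14 mm.

≈ 0.14 mm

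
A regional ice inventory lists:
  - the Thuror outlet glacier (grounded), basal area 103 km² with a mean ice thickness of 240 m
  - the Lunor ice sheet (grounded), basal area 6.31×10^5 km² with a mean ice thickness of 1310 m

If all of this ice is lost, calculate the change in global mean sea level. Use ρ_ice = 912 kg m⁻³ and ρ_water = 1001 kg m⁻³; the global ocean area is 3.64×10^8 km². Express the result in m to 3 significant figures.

≈ 2.07 m

Thuror: ice volume = 103 km² × 240 m = 24.72 km³; 24.72 × (912/1001) = 22.52 km³ of water.
Lunor: ice volume = 6.31×10^5 km² × 1310 m = 8.266×10^5 km³; 8.266×10^5 × (912/1001) = 7.531×10^5 km³ of water.
Total added water ≈ 7.531×10^14 m³ over 3.64×10^14 m² → Δh = 2.07 m.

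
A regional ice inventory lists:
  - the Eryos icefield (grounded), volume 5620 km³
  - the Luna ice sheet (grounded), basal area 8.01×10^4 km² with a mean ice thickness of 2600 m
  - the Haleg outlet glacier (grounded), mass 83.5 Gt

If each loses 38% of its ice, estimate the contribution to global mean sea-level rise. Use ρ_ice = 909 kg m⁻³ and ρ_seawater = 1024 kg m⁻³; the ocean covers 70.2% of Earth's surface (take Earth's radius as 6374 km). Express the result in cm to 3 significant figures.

Eryos: 0.38 × 5620 km³ × (909/1024) = 1896 km³ of water.
Luna: ice volume = 8.01×10^4 km² × 2600 m = 2.083×10^5 km³; 0.38 × 2.083×10^5 × (909/1024) = 7.025×10^4 km³ of water.
Haleg: 0.38 × 83.5 Gt = 3.173×10^13 kg; dividing by ρ_w = 1024 kg m⁻³ gives 3.099×10^10 m³ of water.
Total added water ≈ 7.218×10^13 m³ over 3.58×10^14 m² → Δh = 0.201 m = 20.1 cm.

≈ 20.1 cm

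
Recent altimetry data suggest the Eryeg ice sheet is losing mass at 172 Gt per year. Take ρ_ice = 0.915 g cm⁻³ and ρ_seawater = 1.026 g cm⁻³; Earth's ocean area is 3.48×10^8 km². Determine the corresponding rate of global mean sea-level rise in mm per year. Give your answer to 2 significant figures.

ρ_w = 1.026 g cm⁻³ = 1026 kg m⁻³. Annual water volume added = 172 Gt / ρ_w = 1.720×10^14 kg / 1026 kg m⁻³ = 1.676×10^11 m³.
Δh per year = 1.676×10^11 / 3.48×10^14 = 4.82×10^-4 m = 0.48 mm.

≈ 0.48 mm/yr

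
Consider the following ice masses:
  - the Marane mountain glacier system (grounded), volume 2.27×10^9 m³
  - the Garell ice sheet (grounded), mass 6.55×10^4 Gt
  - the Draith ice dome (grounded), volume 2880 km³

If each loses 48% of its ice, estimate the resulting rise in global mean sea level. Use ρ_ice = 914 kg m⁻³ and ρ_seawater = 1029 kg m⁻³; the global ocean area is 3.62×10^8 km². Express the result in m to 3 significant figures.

Marane: 0.48 × 2.27×10^9 m³ × (914/1029) = 9.678×10^8 m³ of water.
Garell: 0.48 × 6.55×10^4 Gt = 3.144×10^16 kg; dividing by ρ_w = 1029 kg m⁻³ gives 3.055×10^13 m³ of water.
Draith: 0.48 × 2880 km³ × (914/1029) = 1228 km³ of water.
Total added water ≈ 3.178×10^13 m³ over 3.62×10^14 m² → Δh = 0.0878 m.

≈ 0.0878 m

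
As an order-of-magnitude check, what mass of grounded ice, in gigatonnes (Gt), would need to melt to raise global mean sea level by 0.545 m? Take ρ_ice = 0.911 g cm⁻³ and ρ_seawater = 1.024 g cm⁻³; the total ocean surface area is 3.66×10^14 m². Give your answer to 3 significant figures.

Required water volume = Δh × A = 0.545 m × 3.66×10^14 m² = 1.995×10^14 m³.
ρ_w = 1.024 g cm⁻³ = 1024 kg m⁻³, so the mass of water = 1.995×10^14 m³ × 1024 kg m⁻³ = 2.043×10^17 kg = 2.04×10^5 Gt (and the same mass of ice, by conservation).

≈ 2.04×10^5 Gt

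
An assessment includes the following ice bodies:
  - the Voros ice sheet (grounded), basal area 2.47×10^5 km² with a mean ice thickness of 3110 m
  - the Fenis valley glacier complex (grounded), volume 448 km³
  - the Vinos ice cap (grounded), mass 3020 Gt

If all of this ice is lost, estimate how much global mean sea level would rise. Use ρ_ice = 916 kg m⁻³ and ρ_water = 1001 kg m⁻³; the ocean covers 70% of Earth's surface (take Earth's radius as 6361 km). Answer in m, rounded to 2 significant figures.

Voros: ice volume = 2.47×10^5 km² × 3110 m = 7.682×10^5 km³; 7.682×10^5 × (916/1001) = 7.029×10^5 km³ of water.
Fenis: 448 km³ × (916/1001) = 410.0 km³ of water.
Vinos: 3020 Gt = 3.020×10^15 kg; dividing by ρ_w = 1001 kg m⁻³ gives 3.017×10^12 m³ of water.
Total added water ≈ 7.064×10^14 m³ over 3.56×10^14 m² → Δh = 1.98 m.

≈ 2.0 m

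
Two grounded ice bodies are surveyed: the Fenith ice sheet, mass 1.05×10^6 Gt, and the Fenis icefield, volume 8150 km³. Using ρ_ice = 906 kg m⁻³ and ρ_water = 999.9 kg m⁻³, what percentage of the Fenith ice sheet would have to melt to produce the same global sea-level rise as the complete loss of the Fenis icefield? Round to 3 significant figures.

Equal sea-level rise means equal mass of meltwater, i.e. equal mass of ice lost.
Ice mass of Fenis: 7.384×10^15 kg; ice mass of Fenith: 1.050×10^18 kg.
Fraction required = 7.384×10^15 / 1.050×10^18 = 7.03×10^-3 → 0.703 %.

≈ 0.703 %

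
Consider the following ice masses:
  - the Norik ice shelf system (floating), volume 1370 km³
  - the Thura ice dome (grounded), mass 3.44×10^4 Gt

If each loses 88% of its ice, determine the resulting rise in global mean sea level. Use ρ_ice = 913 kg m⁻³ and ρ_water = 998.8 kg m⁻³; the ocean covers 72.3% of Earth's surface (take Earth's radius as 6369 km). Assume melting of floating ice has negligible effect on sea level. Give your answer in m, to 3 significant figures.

The Norik ice shelf system is floating and already displaces its own weight of water, so its melt adds essentially nothing to sea level.
Thura: 0.88 × 3.44×10^4 Gt = 3.027×10^16 kg; dividing by ρ_w = 998.8 kg m⁻³ gives 3.031×10^13 m³ of water.
Total added water ≈ 3.031×10^13 m³ over 3.69×10^14 m² → Δh = 0.0822 m.

≈ 0.0822 m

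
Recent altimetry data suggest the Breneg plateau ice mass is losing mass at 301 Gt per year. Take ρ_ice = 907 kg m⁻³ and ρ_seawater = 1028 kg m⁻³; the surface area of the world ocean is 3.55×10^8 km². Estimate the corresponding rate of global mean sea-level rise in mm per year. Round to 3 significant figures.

≈ 0.825 mm/yr

ρ_w = 1028 kg m⁻³. Annual water volume added = 301 Gt / ρ_w = 3.010×10^14 kg / 1028 kg m⁻³ = 2.928×10^11 m³.
Δh per year = 2.928×10^11 / 3.55×10^14 = 8.25×10^-4 m = 0.825 mm.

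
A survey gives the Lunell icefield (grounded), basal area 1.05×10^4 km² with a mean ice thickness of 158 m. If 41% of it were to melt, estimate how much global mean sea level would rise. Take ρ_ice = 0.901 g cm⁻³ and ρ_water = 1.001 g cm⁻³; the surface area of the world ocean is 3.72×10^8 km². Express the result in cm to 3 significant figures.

Lunell: ice volume = 1.05×10^4 km² × 158 m = 1659 km³; 0.41 × 1659 × (901/1001) = 612.2 km³ of water.
Spread over 3.72×10^14 m² of ocean, Δh = 6.122×10^11 / 3.72×10^14 = 1.65×10^-3 m = 0.165 cm.

≈ 0.165 cm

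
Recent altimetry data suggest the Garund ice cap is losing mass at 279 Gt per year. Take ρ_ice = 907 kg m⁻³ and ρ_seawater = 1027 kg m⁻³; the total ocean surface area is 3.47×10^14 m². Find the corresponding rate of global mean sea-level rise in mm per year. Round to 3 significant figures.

ρ_w = 1027 kg m⁻³. Annual water volume added = 279 Gt / ρ_w = 2.790×10^14 kg / 1027 kg m⁻³ = 2.717×10^11 m³.
Δh per year = 2.717×10^11 / 3.47×10^14 = 7.83×10^-4 m = 0.783 mm.

≈ 0.783 mm/yr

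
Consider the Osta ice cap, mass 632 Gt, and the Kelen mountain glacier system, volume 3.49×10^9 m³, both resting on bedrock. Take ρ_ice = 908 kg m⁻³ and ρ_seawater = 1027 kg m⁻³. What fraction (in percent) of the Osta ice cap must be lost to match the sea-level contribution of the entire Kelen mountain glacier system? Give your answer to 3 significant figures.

Equal sea-level rise means equal mass of meltwater, i.e. equal mass of ice lost.
Ice mass of Kelen: 3.169×10^12 kg; ice mass of Osta: 6.320×10^14 kg.
Fraction required = 3.169×10^12 / 6.320×10^14 = 5.01×10^-3 → 0.501 %.

≈ 0.501 %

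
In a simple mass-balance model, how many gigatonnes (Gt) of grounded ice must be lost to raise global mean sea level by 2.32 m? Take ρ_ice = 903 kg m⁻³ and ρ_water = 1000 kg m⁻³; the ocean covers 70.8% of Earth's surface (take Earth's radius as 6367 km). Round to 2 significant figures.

Required water volume = Δh × A = 2.32 m × 3.61×10^14 m² = 8.368×10^14 m³.
ρ_w = 1000 kg m⁻³, so the mass of water = 8.368×10^14 m³ × 1000 kg m⁻³ = 8.368×10^17 kg = 8.4×10^5 Gt (and the same mass of ice, by conservation).

≈ 8.4×10^5 Gt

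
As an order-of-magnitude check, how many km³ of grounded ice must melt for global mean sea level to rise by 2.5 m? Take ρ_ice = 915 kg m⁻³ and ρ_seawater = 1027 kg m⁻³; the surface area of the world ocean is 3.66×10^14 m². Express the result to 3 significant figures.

≈ 1.03×10^6 km³

Required water volume = Δh × A = 2.5 m × 3.66×10^14 m² = 9.150×10^14 m³ = 9.150×10^5 km³.
Ice volume = water volume × ρ_w/ρ_ice = 9.150×10^5 × 1027/915 = 1.03×10^6 km³.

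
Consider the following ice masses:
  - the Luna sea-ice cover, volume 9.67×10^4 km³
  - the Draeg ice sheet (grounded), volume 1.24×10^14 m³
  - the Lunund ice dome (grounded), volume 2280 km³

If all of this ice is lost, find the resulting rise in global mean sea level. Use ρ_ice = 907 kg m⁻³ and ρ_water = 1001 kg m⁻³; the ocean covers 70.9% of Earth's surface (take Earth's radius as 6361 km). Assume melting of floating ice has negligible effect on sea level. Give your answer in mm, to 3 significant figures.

The Luna sea-ice cover is floating and already displaces its own weight of water, so its melt adds essentially nothing to sea level.
Draeg: 1.24×10^14 m³ × (907/1001) = 1.124×10^14 m³ of water.
Lunund: 2280 km³ × (907/1001) = 2066 km³ of water.
Total added water ≈ 1.144×10^14 m³ over 3.61×10^14 m² → Δh = 0.317 m = 317 mm.

≈ 317 mm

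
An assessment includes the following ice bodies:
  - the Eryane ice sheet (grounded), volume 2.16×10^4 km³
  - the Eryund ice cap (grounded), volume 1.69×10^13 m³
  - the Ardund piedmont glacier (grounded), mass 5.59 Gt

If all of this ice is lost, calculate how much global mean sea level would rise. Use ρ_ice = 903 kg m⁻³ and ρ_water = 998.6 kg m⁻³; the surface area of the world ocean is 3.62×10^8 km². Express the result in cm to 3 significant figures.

≈ 9.62 cm

Eryane: 2.16×10^4 km³ × (903/998.6) = 1.953×10^4 km³ of water.
Eryund: 1.69×10^13 m³ × (903/998.6) = 1.528×10^13 m³ of water.
Ardund: 5.59 Gt = 5.590×10^12 kg; dividing by ρ_w = 998.6 kg m⁻³ gives 5.598×10^9 m³ of water.
Total added water ≈ 3.482×10^13 m³ over 3.62×10^14 m² → Δh = 0.0962 m = 9.62 cm.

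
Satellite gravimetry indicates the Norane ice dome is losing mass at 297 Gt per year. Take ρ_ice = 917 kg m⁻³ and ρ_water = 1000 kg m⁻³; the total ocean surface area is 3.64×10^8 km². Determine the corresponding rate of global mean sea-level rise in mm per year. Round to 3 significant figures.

≈ 0.816 mm/yr

ρ_w = 1000 kg m⁻³. Annual water volume added = 297 Gt / ρ_w = 2.970×10^14 kg / 1000 kg m⁻³ = 2.970×10^11 m³.
Δh per year = 2.970×10^11 / 3.64×10^14 = 8.16×10^-4 m = 0.816 mm.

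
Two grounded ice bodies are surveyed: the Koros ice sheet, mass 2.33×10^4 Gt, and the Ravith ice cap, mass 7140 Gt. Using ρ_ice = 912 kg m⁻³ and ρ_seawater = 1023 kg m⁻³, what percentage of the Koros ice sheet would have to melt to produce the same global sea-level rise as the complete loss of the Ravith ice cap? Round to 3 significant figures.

≈ 30.6 %

Equal sea-level rise means equal mass of meltwater, i.e. equal mass of ice lost.
Ice mass of Ravith: 7.140×10^15 kg; ice mass of Koros: 2.330×10^16 kg.
Fraction required = 7.140×10^15 / 2.330×10^16 = 0.306 → 30.6 %.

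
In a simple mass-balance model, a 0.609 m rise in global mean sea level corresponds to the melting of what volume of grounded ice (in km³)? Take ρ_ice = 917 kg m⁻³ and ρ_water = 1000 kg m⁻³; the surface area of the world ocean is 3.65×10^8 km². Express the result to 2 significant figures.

≈ 2.4×10^5 km³

Required water volume = Δh × A = 0.609 m × 3.65×10^14 m² = 2.223×10^14 m³ = 2.223×10^5 km³.
Ice volume = water volume × ρ_w/ρ_ice = 2.223×10^5 × 1000/917 = 2.4×10^5 km³.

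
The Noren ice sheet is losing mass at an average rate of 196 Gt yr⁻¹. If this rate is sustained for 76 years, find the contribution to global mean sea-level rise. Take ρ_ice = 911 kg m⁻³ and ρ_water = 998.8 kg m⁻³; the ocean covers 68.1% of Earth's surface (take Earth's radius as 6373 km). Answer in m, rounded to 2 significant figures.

≈ 0.043 m

Total mass lost = 196 Gt/yr × 76 yr = 1.490×10^4 Gt = 1.490×10^16 kg.
ρ_w = 998.8 kg m⁻³, so water volume = 1.490×10^16 / 998.8 = 1.491×10^13 m³.
Δh = 1.491×10^13 / 3.48×10^14 = 0.0429 m.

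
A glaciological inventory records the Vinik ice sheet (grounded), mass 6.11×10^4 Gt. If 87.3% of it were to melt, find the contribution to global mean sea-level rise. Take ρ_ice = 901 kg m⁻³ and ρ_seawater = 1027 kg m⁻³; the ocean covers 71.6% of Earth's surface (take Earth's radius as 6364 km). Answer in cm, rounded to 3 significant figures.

≈ 14.3 cm

Vinik: 0.873 × 6.11×10^4 Gt = 5.334×10^16 kg; dividing by ρ_w = 1027 kg m⁻³ gives 5.194×10^13 m³ of water.
Spread over 3.64×10^14 m² of ocean, Δh = 5.194×10^13 / 3.64×10^14 = 0.143 m = 14.3 cm.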